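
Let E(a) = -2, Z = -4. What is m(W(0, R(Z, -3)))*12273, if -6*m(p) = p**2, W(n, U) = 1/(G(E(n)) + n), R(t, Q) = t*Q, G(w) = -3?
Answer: -4091/18 ≈ -227.28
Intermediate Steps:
R(t, Q) = Q*t
W(n, U) = 1/(-3 + n)
m(p) = -p**2/6
m(W(0, R(Z, -3)))*12273 = -1/(6*(-3 + 0)**2)*12273 = -(1/(-3))**2/6*12273 = -(-1/3)**2/6*12273 = -1/6*1/9*12273 = -1/54*12273 = -4091/18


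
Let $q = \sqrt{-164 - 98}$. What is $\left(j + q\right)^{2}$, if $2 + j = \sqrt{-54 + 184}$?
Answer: $\left(-2 + \sqrt{130} + i \sqrt{262}\right)^{2} \approx -173.61 + 304.36 i$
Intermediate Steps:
$j = -2 + \sqrt{130}$ ($j = -2 + \sqrt{-54 + 184} = -2 + \sqrt{130} \approx 9.4017$)
$q = i \sqrt{262}$ ($q = \sqrt{-164 - 98} = \sqrt{-262} = i \sqrt{262} \approx 16.186 i$)
$\left(j + q\right)^{2} = \left(\left(-2 + \sqrt{130}\right) + i \sqrt{262}\right)^{2} = \left(-2 + \sqrt{130} + i \sqrt{262}\right)^{2}$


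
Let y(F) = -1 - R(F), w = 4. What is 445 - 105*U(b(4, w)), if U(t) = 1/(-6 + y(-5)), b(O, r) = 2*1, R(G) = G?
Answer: 995/2 ≈ 497.50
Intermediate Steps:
y(F) = -1 - F
b(O, r) = 2
U(t) = -1/2 (U(t) = 1/(-6 + (-1 - 1*(-5))) = 1/(-6 + (-1 + 5)) = 1/(-6 + 4) = 1/(-2) = -1/2)
445 - 105*U(b(4, w)) = 445 - 105*(-1/2) = 445 + 105/2 = 995/2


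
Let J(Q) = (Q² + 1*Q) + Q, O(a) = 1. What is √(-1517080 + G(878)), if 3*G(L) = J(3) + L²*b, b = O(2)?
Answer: I*√11341023/3 ≈ 1122.5*I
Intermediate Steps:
J(Q) = Q² + 2*Q (J(Q) = (Q² + Q) + Q = (Q + Q²) + Q = Q² + 2*Q)
b = 1
G(L) = 5 + L²/3 (G(L) = (3*(2 + 3) + L²*1)/3 = (3*5 + L²)/3 = (15 + L²)/3 = 5 + L²/3)
√(-1517080 + G(878)) = √(-1517080 + (5 + (⅓)*878²)) = √(-1517080 + (5 + (⅓)*770884)) = √(-1517080 + (5 + 770884/3)) = √(-1517080 + 770899/3) = √(-3780341/3) = I*√11341023/3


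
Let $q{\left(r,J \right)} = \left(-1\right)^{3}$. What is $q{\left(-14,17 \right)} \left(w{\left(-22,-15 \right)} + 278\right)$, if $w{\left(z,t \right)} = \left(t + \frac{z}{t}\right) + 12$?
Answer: $- \frac{4147}{15} \approx -276.47$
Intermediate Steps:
$w{\left(z,t \right)} = 12 + t + \frac{z}{t}$
$q{\left(r,J \right)} = -1$
$q{\left(-14,17 \right)} \left(w{\left(-22,-15 \right)} + 278\right) = - (\left(12 - 15 - \frac{22}{-15}\right) + 278) = - (\left(12 - 15 - - \frac{22}{15}\right) + 278) = - (\left(12 - 15 + \frac{22}{15}\right) + 278) = - (- \frac{23}{15} + 278) = \left(-1\right) \frac{4147}{15} = - \frac{4147}{15}$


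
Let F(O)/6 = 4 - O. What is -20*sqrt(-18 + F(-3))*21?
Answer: -840*sqrt(6) ≈ -2057.6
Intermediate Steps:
F(O) = 24 - 6*O (F(O) = 6*(4 - O) = 24 - 6*O)
-20*sqrt(-18 + F(-3))*21 = -20*sqrt(-18 + (24 - 6*(-3)))*21 = -20*sqrt(-18 + (24 + 18))*21 = -20*sqrt(-18 + 42)*21 = -40*sqrt(6)*21 = -840*sqrt(6)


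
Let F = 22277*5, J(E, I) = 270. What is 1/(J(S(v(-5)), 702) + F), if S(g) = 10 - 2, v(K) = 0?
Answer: 1/111655 ≈ 8.9562e-6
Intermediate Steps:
S(g) = 8
F = 111385
1/(J(S(v(-5)), 702) + F) = 1/(270 + 111385) = 1/111655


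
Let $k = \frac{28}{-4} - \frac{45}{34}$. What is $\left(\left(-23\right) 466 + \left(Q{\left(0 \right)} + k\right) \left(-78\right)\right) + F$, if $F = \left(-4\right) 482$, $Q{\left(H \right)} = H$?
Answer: $- \frac{203945}{17} \approx -11997.0$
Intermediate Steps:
$k = - \frac{283}{34}$ ($k = 28 \left(- \frac{1}{4}\right) - \frac{45}{34} = -7 - \frac{45}{34} = - \frac{283}{34} \approx -8.3235$)
$F = -1928$
$\left(\left(-23\right) 466 + \left(Q{\left(0 \right)} + k\right) \left(-78\right)\right) + F = \left(\left(-23\right) 466 + \left(0 - \frac{283}{34}\right) \left(-78\right)\right) - 1928 = \left(-10718 - - \frac{11037}{17}\right) - 1928 = \left(-10718 + \frac{11037}{17}\right) - 1928 = - \frac{171169}{17} - 1928 = - \frac{203945}{17}$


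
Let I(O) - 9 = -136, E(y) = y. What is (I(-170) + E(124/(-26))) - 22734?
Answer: -297255/13 ≈ -22866.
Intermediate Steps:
I(O) = -127 (I(O) = 9 - 136 = -127)
(I(-170) + E(124/(-26))) - 22734 = (-127 + 124/(-26)) - 22734 = (-127 + 124*(-1/26)) - 22734 = (-127 - 62/13) - 22734 = -1713/13 - 22734 = -297255/13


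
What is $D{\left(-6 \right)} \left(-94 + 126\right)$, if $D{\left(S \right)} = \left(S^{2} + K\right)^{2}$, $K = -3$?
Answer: $34848$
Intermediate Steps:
$D{\left(S \right)} = \left(-3 + S^{2}\right)^{2}$ ($D{\left(S \right)} = \left(S^{2} - 3\right)^{2} = \left(-3 + S^{2}\right)^{2}$)
$D{\left(-6 \right)} \left(-94 + 126\right) = \left(-3 + \left(-6\right)^{2}\right)^{2} \left(-94 + 126\right) = \left(-3 + 36\right)^{2} \cdot 32 = 33^{2} \cdot 32 = 1089 \cdot 32 = 34848$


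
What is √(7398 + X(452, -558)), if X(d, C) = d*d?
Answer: √211702 ≈ 460.11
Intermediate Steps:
X(d, C) = d²
√(7398 + X(452, -558)) = √(7398 + 452²) = √(7398 + 204304) = √211702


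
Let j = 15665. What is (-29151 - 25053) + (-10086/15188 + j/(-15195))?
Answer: -1250968027543/23078166 ≈ -54206.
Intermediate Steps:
(-29151 - 25053) + (-10086/15188 + j/(-15195)) = (-29151 - 25053) + (-10086/15188 + 15665/(-15195)) = -54204 + (-10086*1/15188 + 15665*(-1/15195)) = -54204 + (-5043/7594 - 3133/3039) = -54204 - 39117679/23078166 = -1250968027543/23078166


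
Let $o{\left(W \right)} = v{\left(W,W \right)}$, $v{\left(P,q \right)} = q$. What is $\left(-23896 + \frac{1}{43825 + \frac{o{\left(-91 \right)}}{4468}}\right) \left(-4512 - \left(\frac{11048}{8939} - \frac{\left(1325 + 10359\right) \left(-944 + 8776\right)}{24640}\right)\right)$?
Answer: $\frac{55726037816771401202}{2917242784085} \approx 1.9102 \cdot 10^{7}$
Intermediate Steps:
$o{\left(W \right)} = W$
$\left(-23896 + \frac{1}{43825 + \frac{o{\left(-91 \right)}}{4468}}\right) \left(-4512 - \left(\frac{11048}{8939} - \frac{\left(1325 + 10359\right) \left(-944 + 8776\right)}{24640}\right)\right) = \left(-23896 + \frac{1}{43825 - \frac{91}{4468}}\right) \left(-4512 - \left(\frac{11048}{8939} - \frac{\left(1325 + 10359\right) \left(-944 + 8776\right)}{24640}\right)\right) = \left(-23896 + \frac{1}{43825 - \frac{91}{4468}}\right) \left(-4512 - \left(\frac{11048}{8939} - 11684 \cdot 7832 \cdot \frac{1}{24640}\right)\right) = \left(-23896 + \frac{1}{43825 - \frac{91}{4468}}\right) \left(-4512 + \left(- \frac{11048}{8939} + 91509088 \cdot \frac{1}{24640}\right)\right) = \left(-23896 + \frac{1}{\frac{195810009}{4468}}\right) \left(-4512 + \left(- \frac{11048}{8939} + \frac{259969}{70}\right)\right) = \left(-23896 + \frac{4468}{195810009}\right) \left(-4512 + \frac{331869933}{89390}\right) = \left(- \frac{4679075970596}{195810009}\right) \left(- \frac{71457747}{89390}\right) = \frac{55726037816771401202}{2917242784085}$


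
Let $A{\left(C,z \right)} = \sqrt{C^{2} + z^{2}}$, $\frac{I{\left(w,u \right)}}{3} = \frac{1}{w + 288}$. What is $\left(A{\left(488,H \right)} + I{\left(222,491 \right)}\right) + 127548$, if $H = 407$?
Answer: $\frac{21683161}{170} + \sqrt{403793} \approx 1.2818 \cdot 10^{5}$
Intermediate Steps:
$I{\left(w,u \right)} = \frac{3}{288 + w}$ ($I{\left(w,u \right)} = \frac{3}{w + 288} = \frac{3}{288 + w}$)
$\left(A{\left(488,H \right)} + I{\left(222,491 \right)}\right) + 127548 = \left(\sqrt{488^{2} + 407^{2}} + \frac{3}{288 + 222}\right) + 127548 = \left(\sqrt{238144 + 165649} + \frac{3}{510}\right) + 127548 = \left(\sqrt{403793} + 3 \cdot \frac{1}{510}\right) + 127548 = \left(\sqrt{403793} + \frac{1}{170}\right) + 127548 = \left(\frac{1}{170} + \sqrt{403793}\right) + 127548 = \frac{21683161}{170} + \sqrt{403793}$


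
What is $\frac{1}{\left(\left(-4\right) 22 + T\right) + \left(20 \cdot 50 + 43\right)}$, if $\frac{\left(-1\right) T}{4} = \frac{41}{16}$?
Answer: $\frac{4}{3779} \approx 0.0010585$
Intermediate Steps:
$T = - \frac{41}{4}$ ($T = - 4 \cdot \frac{41}{16} = - 4 \cdot 41 \cdot \frac{1}{16} = \left(-4\right) \frac{41}{16} = - \frac{41}{4} \approx -10.25$)
$\frac{1}{\left(\left(-4\right) 22 + T\right) + \left(20 \cdot 50 + 43\right)} = \frac{1}{\left(\left(-4\right) 22 - \frac{41}{4}\right) + \left(20 \cdot 50 + 43\right)} = \frac{1}{\left(-88 - \frac{41}{4}\right) + \left(1000 + 43\right)} = \frac{1}{- \frac{393}{4} + 1043} = \frac{1}{\frac{3779}{4}} = \frac{4}{3779}$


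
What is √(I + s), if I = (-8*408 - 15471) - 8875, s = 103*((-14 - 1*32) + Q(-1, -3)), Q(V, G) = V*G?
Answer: I*√32039 ≈ 178.99*I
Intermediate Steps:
Q(V, G) = G*V
s = -4429 (s = 103*((-14 - 1*32) - 3*(-1)) = 103*((-14 - 32) + 3) = 103*(-46 + 3) = 103*(-43) = -4429)
I = -27610 (I = (-3264 - 15471) - 8875 = -18735 - 8875 = -27610)
√(I + s) = √(-27610 - 4429) = √(-32039) = I*√32039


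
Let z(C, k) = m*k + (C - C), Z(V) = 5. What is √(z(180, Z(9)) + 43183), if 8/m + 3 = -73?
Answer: 3*√1732097/19 ≈ 207.80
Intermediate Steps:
m = -2/19 (m = 8/(-3 - 73) = 8/(-76) = 8*(-1/76) = -2/19 ≈ -0.10526)
z(C, k) = -2*k/19 (z(C, k) = -2*k/19 + (C - C) = -2*k/19 + 0 = -2*k/19)
√(z(180, Z(9)) + 43183) = √(-2/19*5 + 43183) = √(-10/19 + 43183) = √(820467/19) = 3*√1732097/19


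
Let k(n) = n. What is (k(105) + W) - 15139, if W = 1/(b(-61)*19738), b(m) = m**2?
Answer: -1104173603331/73445098 ≈ -15034.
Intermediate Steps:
W = 1/73445098 (W = 1/((-61)**2*19738) = (1/19738)/3721 = (1/3721)*(1/19738) = 1/73445098 ≈ 1.3616e-8)
(k(105) + W) - 15139 = (105 + 1/73445098) - 15139 = 7711735291/73445098 - 15139 = -1104173603331/73445098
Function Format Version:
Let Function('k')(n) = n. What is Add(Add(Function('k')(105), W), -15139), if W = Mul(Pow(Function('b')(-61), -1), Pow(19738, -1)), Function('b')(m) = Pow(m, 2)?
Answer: Rational(-1104173603331, 73445098) ≈ -15034.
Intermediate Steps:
W = Rational(1, 73445098) (W = Mul(Pow(Pow(-61, 2), -1), Pow(19738, -1)) = Mul(Pow(3721, -1), Rational(1, 19738)) = Mul(Rational(1, 3721), Rational(1, 19738)) = Rational(1, 73445098) ≈ 1.3616e-8)
Add(Add(Function('k')(105), W), -15139) = Add(Add(105, Rational(1, 73445098)), -15139) = Add(Rational(7711735291, 73445098), -15139) = Rational(-1104173603331, 73445098)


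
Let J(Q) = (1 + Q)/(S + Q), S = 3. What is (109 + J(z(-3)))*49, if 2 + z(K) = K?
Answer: 5439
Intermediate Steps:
z(K) = -2 + K
J(Q) = (1 + Q)/(3 + Q)
(109 + J(z(-3)))*49 = (109 + (1 + (-2 - 3))/(3 + (-2 - 3)))*49 = (109 + (1 - 5)/(3 - 5))*49 = (109 - 4/(-2))*49 = (109 - ½*(-4))*49 = (109 + 2)*49 = 111*49 = 5439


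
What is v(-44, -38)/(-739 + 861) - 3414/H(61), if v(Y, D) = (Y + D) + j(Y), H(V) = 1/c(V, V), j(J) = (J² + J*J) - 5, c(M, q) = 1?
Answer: -412723/122 ≈ -3383.0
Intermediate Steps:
j(J) = -5 + 2*J² (j(J) = (J² + J²) - 5 = 2*J² - 5 = -5 + 2*J²)
H(V) = 1 (H(V) = 1/1 = 1)
v(Y, D) = -5 + D + Y + 2*Y² (v(Y, D) = (Y + D) + (-5 + 2*Y²) = (D + Y) + (-5 + 2*Y²) = -5 + D + Y + 2*Y²)
v(-44, -38)/(-739 + 861) - 3414/H(61) = (-5 - 38 - 44 + 2*(-44)²)/(-739 + 861) - 3414/1 = (-5 - 38 - 44 + 2*1936)/122 - 3414*1 = (-5 - 38 - 44 + 3872)*(1/122) - 3414 = 3785*(1/122) - 3414 = 3785/122 - 3414 = -412723/122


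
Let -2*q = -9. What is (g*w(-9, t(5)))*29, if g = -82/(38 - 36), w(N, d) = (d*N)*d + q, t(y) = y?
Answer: 524349/2 ≈ 2.6217e+5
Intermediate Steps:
q = 9/2 (q = -½*(-9) = 9/2 ≈ 4.5000)
w(N, d) = 9/2 + N*d² (w(N, d) = (d*N)*d + 9/2 = (N*d)*d + 9/2 = N*d² + 9/2 = 9/2 + N*d²)
g = -41 (g = -82/2 = -82*½ = -41)
(g*w(-9, t(5)))*29 = -41*(9/2 - 9*5²)*29 = -41*(9/2 - 9*25)*29 = -41*(9/2 - 225)*29 = -41*(-441/2)*29 = (18081/2)*29 = 524349/2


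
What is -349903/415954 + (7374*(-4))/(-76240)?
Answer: -450238298/991010405 ≈ -0.45432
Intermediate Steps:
-349903/415954 + (7374*(-4))/(-76240) = -349903*1/415954 - 29496*(-1/76240) = -349903/415954 + 3687/9530 = -450238298/991010405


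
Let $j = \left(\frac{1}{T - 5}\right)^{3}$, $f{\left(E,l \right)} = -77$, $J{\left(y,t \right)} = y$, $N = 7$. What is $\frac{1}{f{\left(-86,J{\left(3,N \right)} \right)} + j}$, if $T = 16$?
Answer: $- \frac{1331}{102486} \approx -0.012987$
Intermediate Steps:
$j = \frac{1}{1331}$ ($j = \left(\frac{1}{16 - 5}\right)^{3} = \left(\frac{1}{11}\right)^{3} = \frac{1}{1331} \approx 0.00075131$)
$\frac{1}{f{\left(-86,J{\left(3,N \right)} \right)} + j} = \frac{1}{-77 + \frac{1}{1331}} = \frac{1}{- \frac{102486}{1331}} = - \frac{1331}{102486}$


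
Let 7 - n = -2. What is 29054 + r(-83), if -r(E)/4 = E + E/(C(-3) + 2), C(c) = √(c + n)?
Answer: 29054 + 166*√6 ≈ 29461.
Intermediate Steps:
n = 9 (n = 7 - 1*(-2) = 7 + 2 = 9)
C(c) = √(9 + c) (C(c) = √(c + 9) = √(9 + c))
r(E) = -4*E - 4*E/(2 + √6) (r(E) = -4*(E + E/(√(9 - 3) + 2)) = -4*(E + E/(√6 + 2)) = -4*(E + E/(2 + √6)) = -4*E - 4*E/(2 + √6))
29054 + r(-83) = 29054 - 2*(-83)*√6 = 29054 + 166*√6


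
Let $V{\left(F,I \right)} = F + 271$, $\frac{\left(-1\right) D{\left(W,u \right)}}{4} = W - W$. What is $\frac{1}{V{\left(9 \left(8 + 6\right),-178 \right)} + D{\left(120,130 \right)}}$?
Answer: $\frac{1}{397} \approx 0.0025189$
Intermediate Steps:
$D{\left(W,u \right)} = 0$ ($D{\left(W,u \right)} = - 4 \left(W - W\right) = \left(-4\right) 0 = 0$)
$V{\left(F,I \right)} = 271 + F$
$\frac{1}{V{\left(9 \left(8 + 6\right),-178 \right)} + D{\left(120,130 \right)}} = \frac{1}{\left(271 + 9 \left(8 + 6\right)\right) + 0} = \frac{1}{\left(271 + 9 \cdot 14\right) + 0} = \frac{1}{\left(271 + 126\right) + 0} = \frac{1}{397 + 0} = \frac{1}{397}$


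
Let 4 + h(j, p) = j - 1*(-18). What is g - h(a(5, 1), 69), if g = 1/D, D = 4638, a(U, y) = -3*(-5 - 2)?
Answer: -162329/4638 ≈ -35.000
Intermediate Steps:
a(U, y) = 21 (a(U, y) = -3*(-7) = 21)
h(j, p) = 14 + j (h(j, p) = -4 + (j - 1*(-18)) = -4 + (j + 18) = -4 + (18 + j) = 14 + j)
g = 1/4638 ≈ 0.00021561
g - h(a(5, 1), 69) = 1/4638 - (14 + 21) = 1/4638 - 1*35 = 1/4638 - 35 = -162329/4638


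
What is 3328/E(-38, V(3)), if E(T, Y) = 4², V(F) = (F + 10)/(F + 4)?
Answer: 208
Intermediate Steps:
V(F) = (10 + F)/(4 + F)
E(T, Y) = 16
3328/E(-38, V(3)) = 3328/16 = 3328*(1/16) = 208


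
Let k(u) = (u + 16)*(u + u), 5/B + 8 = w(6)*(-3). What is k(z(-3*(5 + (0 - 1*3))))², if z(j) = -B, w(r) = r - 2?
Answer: 4225/64 ≈ 66.016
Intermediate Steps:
w(r) = -2 + r
B = -¼ (B = 5/(-8 + (-2 + 6)*(-3)) = 5/(-8 + 4*(-3)) = 5/(-8 - 12) = 5/(-20) = 5*(-1/20) = -¼ ≈ -0.25000)
z(j) = ¼ (z(j) = -1*(-¼) = ¼)
k(u) = 2*u*(16 + u) (k(u) = (16 + u)*(2*u) = 2*u*(16 + u))
k(z(-3*(5 + (0 - 1*3))))² = (2*(¼)*(16 + ¼))² = (2*(¼)*(65/4))² = (65/8)² = 4225/64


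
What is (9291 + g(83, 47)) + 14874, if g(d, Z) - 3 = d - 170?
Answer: 24081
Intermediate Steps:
g(d, Z) = -167 + d (g(d, Z) = 3 + (d - 170) = 3 + (-170 + d) = -167 + d)
(9291 + g(83, 47)) + 14874 = (9291 + (-167 + 83)) + 14874 = (9291 - 84) + 14874 = 9207 + 14874 = 24081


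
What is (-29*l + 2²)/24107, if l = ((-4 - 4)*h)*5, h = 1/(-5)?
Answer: -228/24107 ≈ -0.0094578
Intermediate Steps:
h = -⅕ ≈ -0.20000
l = 8 (l = ((-4 - 4)*(-⅕))*5 = -8*(-⅕)*5 = (8/5)*5 = 8)
(-29*l + 2²)/24107 = (-29*8 + 2²)/24107 = (-232 + 4)*(1/24107) = -228*1/24107 = -228/24107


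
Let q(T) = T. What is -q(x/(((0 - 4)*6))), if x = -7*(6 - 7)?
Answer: 7/24 ≈ 0.29167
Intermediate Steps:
x = 7 (x = -7*(-1) = 7)
-q(x/(((0 - 4)*6))) = -7/((0 - 4)*6) = -7/((-4*6)) = -7/(-24) = -7*(-1)/24 = -1*(-7/24) = 7/24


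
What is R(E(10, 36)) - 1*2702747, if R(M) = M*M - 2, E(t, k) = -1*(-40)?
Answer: -2701149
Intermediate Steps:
E(t, k) = 40
R(M) = -2 + M**2 (R(M) = M**2 - 2 = -2 + M**2)
R(E(10, 36)) - 1*2702747 = (-2 + 40**2) - 1*2702747 = (-2 + 1600) - 2702747 = 1598 - 2702747 = -2701149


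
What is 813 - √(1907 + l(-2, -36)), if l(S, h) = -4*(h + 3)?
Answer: 813 - √2039 ≈ 767.84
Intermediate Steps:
l(S, h) = -12 - 4*h (l(S, h) = -4*(3 + h) = -12 - 4*h)
813 - √(1907 + l(-2, -36)) = 813 - √(1907 + (-12 - 4*(-36))) = 813 - √(1907 + (-12 + 144)) = 813 - √(1907 + 132) = 813 - √2039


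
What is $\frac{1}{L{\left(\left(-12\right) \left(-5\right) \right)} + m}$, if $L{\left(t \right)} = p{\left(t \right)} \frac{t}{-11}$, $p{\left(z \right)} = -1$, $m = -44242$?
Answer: $- \frac{11}{486602} \approx -2.2606 \cdot 10^{-5}$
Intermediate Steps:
$L{\left(t \right)} = \frac{t}{11}$ ($L{\left(t \right)} = - \frac{t}{-11} = - \frac{t \left(-1\right)}{11} = - \frac{\left(-1\right) t}{11} = \frac{t}{11}$)
$\frac{1}{L{\left(\left(-12\right) \left(-5\right) \right)} + m} = \frac{1}{\frac{\left(-12\right) \left(-5\right)}{11} - 44242} = \frac{1}{\frac{1}{11} \cdot 60 - 44242} = \frac{1}{\frac{60}{11} - 44242} = \frac{1}{- \frac{486602}{11}} = - \frac{11}{486602}$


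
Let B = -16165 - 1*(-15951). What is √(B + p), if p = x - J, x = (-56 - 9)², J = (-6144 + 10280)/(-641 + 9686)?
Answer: √36456735795/3015 ≈ 63.329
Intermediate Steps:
B = -214 (B = -16165 + 15951 = -214)
J = 4136/9045 ≈ 0.45727
x = 4225 (x = (-65)² = 4225)
p = 38210989/9045 (p = 4225 - 1*4136/9045 = 4225 - 4136/9045 = 38210989/9045 ≈ 4224.5)
√(B + p) = √(-214 + 38210989/9045) = √(36275359/9045) = √36456735795/3015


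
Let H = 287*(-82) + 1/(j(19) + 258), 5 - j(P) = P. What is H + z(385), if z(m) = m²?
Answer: 30424605/244 ≈ 1.2469e+5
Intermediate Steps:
j(P) = 5 - P
H = -5742295/244 (H = 287*(-82) + 1/((5 - 1*19) + 258) = -23534 + 1/((5 - 19) + 258) = -23534 + 1/(-14 + 258) = -23534 + 1/244 = -5742295/244 ≈ -23534.)
H + z(385) = -5742295/244 + 385² = -5742295/244 + 148225 = 30424605/244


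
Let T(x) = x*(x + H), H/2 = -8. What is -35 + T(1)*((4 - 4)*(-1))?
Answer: -35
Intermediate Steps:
H = -16 (H = 2*(-8) = -16)
T(x) = x*(-16 + x) (T(x) = x*(x - 16) = x*(-16 + x))
-35 + T(1)*((4 - 4)*(-1)) = -35 + (1*(-16 + 1))*((4 - 4)*(-1)) = -35 + (1*(-15))*(0*(-1)) = -35 - 15*0 = -35 + 0 = -35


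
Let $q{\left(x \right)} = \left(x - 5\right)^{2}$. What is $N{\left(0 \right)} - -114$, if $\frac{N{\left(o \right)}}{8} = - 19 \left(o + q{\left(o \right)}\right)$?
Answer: $-3686$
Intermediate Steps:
$q{\left(x \right)} = \left(-5 + x\right)^{2}$
$N{\left(o \right)} = - 152 o - 152 \left(-5 + o\right)^{2}$ ($N{\left(o \right)} = 8 \left(- 19 \left(o + \left(-5 + o\right)^{2}\right)\right) = 8 \left(- 19 o - 19 \left(-5 + o\right)^{2}\right) = - 152 o - 152 \left(-5 + o\right)^{2}$)
$N{\left(0 \right)} - -114 = \left(\left(-152\right) 0 - 152 \left(-5 + 0\right)^{2}\right) - -114 = \left(0 - 152 \left(-5\right)^{2}\right) + 114 = \left(0 - 3800\right) + 114 = -3800 + 114 = -3686$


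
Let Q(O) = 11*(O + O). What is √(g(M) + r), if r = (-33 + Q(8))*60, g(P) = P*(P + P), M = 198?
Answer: 2*√21747 ≈ 294.94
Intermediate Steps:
Q(O) = 22*O (Q(O) = 11*(2*O) = 22*O)
g(P) = 2*P² (g(P) = P*(2*P) = 2*P²)
r = 8580 (r = (-33 + 22*8)*60 = (-33 + 176)*60 = 143*60 = 8580)
√(g(M) + r) = √(2*198² + 8580) = √(2*39204 + 8580) = √(78408 + 8580) = √86988 = 2*√21747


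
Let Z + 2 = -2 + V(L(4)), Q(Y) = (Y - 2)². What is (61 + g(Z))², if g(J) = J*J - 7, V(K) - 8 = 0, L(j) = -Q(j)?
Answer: 4900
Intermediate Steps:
Q(Y) = (-2 + Y)²
L(j) = -(-2 + j)²
V(K) = 8 (V(K) = 8 + 0 = 8)
Z = 4 (Z = -2 + (-2 + 8) = -2 + 6 = 4)
g(J) = -7 + J² (g(J) = J² - 7 = -7 + J²)
(61 + g(Z))² = (61 + (-7 + 4²))² = (61 + (-7 + 16))² = (61 + 9)² = 70² = 4900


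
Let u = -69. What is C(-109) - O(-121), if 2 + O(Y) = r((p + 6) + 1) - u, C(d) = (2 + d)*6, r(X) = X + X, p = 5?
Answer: -733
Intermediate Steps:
r(X) = 2*X
C(d) = 12 + 6*d
O(Y) = 91 (O(Y) = -2 + (2*((5 + 6) + 1) - 1*(-69)) = -2 + (2*(11 + 1) + 69) = -2 + (2*12 + 69) = -2 + (24 + 69) = -2 + 93 = 91)
C(-109) - O(-121) = (12 + 6*(-109)) - 1*91 = (12 - 654) - 91 = -642 - 91 = -733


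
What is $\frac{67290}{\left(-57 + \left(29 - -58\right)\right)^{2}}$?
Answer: $\frac{2243}{30} \approx 74.767$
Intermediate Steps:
$\frac{67290}{\left(-57 + \left(29 - -58\right)\right)^{2}} = \frac{67290}{\left(-57 + \left(29 + 58\right)\right)^{2}} = \frac{67290}{\left(-57 + 87\right)^{2}} = \frac{67290}{30^{2}} = \frac{67290}{900} = 67290 \cdot \frac{1}{900} = \frac{2243}{30}$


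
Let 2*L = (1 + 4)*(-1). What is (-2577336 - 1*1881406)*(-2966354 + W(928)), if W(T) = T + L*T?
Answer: 13232413735532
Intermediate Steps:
L = -5/2 (L = ((1 + 4)*(-1))/2 = (5*(-1))/2 = (1/2)*(-5) = -5/2 ≈ -2.5000)
W(T) = -3*T/2 (W(T) = T - 5*T/2 = -3*T/2)
(-2577336 - 1*1881406)*(-2966354 + W(928)) = (-2577336 - 1*1881406)*(-2966354 - 3/2*928) = (-2577336 - 1881406)*(-2966354 - 1392) = -4458742*(-2967746) = 13232413735532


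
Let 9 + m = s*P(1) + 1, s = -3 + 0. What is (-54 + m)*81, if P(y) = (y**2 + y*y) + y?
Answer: -5751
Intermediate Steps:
s = -3
P(y) = y + 2*y**2 (P(y) = (y**2 + y**2) + y = 2*y**2 + y = y + 2*y**2)
m = -17 (m = -9 + (-3*(1 + 2*1) + 1) = -9 + (-3*(1 + 2) + 1) = -9 + (-3*3 + 1) = -9 + (-9 + 1) = -9 - 8 = -17)
(-54 + m)*81 = (-54 - 17)*81 = -71*81 = -5751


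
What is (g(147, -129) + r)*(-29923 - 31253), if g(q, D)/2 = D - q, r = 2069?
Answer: -92803992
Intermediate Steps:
g(q, D) = -2*q + 2*D (g(q, D) = 2*(D - q) = -2*q + 2*D)
(g(147, -129) + r)*(-29923 - 31253) = ((-2*147 + 2*(-129)) + 2069)*(-29923 - 31253) = ((-294 - 258) + 2069)*(-61176) = (-552 + 2069)*(-61176) = 1517*(-61176) = -92803992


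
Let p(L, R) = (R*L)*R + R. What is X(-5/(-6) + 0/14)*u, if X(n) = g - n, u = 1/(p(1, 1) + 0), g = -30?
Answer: -185/12 ≈ -15.417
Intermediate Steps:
p(L, R) = R + L*R² (p(L, R) = (L*R)*R + R = L*R² + R = R + L*R²)
u = ½ (u = 1/(1*(1 + 1*1) + 0) = 1/(1*(1 + 1) + 0) = 1/(1*2 + 0) = 1/(2 + 0) = 1/2 = ½ ≈ 0.50000)
X(n) = -30 - n
X(-5/(-6) + 0/14)*u = (-30 - (-5/(-6) + 0/14))*(½) = (-30 - (-5*(-⅙) + 0*(1/14)))*(½) = (-30 - (⅚ + 0))*(½) = (-30 - 1*⅚)*(½) = (-30 - ⅚)*(½) = -185/6*½ = -185/12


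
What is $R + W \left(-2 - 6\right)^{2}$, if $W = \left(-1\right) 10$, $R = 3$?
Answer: $-637$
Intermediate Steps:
$W = -10$
$R + W \left(-2 - 6\right)^{2} = 3 - 10 \left(-2 - 6\right)^{2} = 3 - 10 \left(-8\right)^{2} = 3 - 640 = -637$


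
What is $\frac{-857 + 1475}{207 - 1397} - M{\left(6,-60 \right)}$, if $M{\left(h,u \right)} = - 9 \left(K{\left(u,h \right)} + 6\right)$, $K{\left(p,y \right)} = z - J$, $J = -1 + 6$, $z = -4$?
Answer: $- \frac{16374}{595} \approx -27.519$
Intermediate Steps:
$J = 5$
$K{\left(p,y \right)} = -9$ ($K{\left(p,y \right)} = -4 - 5 = -9$)
$M{\left(h,u \right)} = 27$ ($M{\left(h,u \right)} = - 9 \left(-9 + 6\right) = \left(-9\right) \left(-3\right) = 27$)
$\frac{-857 + 1475}{207 - 1397} - M{\left(6,-60 \right)} = \frac{-857 + 1475}{207 - 1397} - 27 = \frac{618}{-1190} - 27 = 618 \left(- \frac{1}{1190}\right) - 27 = - \frac{309}{595} - 27 = - \frac{16374}{595}$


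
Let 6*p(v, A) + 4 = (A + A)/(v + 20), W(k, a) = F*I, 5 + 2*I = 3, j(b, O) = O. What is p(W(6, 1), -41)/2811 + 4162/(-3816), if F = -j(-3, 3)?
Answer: -44866075/41119308 ≈ -1.0911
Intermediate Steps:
F = -3 (F = -1*3 = -3)
I = -1 (I = -5/2 + (½)*3 = -5/2 + 3/2 = -1)
W(k, a) = 3 (W(k, a) = -3*(-1) = 3)
p(v, A) = -⅔ + A/(3*(20 + v)) (p(v, A) = -⅔ + ((A + A)/(v + 20))/6 = -⅔ + ((2*A)/(20 + v))/6 = -⅔ + (2*A/(20 + v))/6 = -⅔ + A/(3*(20 + v)))
p(W(6, 1), -41)/2811 + 4162/(-3816) = ((-40 - 41 - 2*3)/(3*(20 + 3)))/2811 + 4162/(-3816) = ((⅓)*(-40 - 41 - 6)/23)*(1/2811) + 4162*(-1/3816) = ((⅓)*(1/23)*(-87))*(1/2811) - 2081/1908 = -29/23*1/2811 - 2081/1908 = -29/64653 - 2081/1908 = -44866075/41119308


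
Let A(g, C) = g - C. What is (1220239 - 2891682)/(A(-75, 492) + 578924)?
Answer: -1671443/578357 ≈ -2.8900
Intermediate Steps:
(1220239 - 2891682)/(A(-75, 492) + 578924) = (1220239 - 2891682)/((-75 - 1*492) + 578924) = -1671443/((-75 - 492) + 578924) = -1671443/(-567 + 578924) = -1671443/578357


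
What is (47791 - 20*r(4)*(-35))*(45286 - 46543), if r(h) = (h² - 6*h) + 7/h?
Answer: -54573912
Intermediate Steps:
r(h) = h² - 6*h + 7/h
(47791 - 20*r(4)*(-35))*(45286 - 46543) = (47791 - 20*(7 + 4²*(-6 + 4))/4*(-35))*(45286 - 46543) = (47791 - 5*(7 + 16*(-2))*(-35))*(-1257) = (47791 - 5*(7 - 32)*(-35))*(-1257) = (47791 - 5*(-25)*(-35))*(-1257) = (47791 - 20*(-25/4)*(-35))*(-1257) = (47791 + 125*(-35))*(-1257) = (47791 - 4375)*(-1257) = 43416*(-1257) = -54573912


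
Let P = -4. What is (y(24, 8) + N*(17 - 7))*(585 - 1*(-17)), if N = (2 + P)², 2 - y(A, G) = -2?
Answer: 26488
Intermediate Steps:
y(A, G) = 4 (y(A, G) = 2 - 1*(-2) = 2 + 2 = 4)
N = 4 (N = (2 - 4)² = (-2)² = 4)
(y(24, 8) + N*(17 - 7))*(585 - 1*(-17)) = (4 + 4*(17 - 7))*(585 - 1*(-17)) = (4 + 4*10)*(585 + 17) = (4 + 40)*602 = 44*602 = 26488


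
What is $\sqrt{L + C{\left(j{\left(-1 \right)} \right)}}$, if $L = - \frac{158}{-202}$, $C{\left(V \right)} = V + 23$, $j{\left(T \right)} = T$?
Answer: $\frac{\sqrt{232401}}{101} \approx 4.7731$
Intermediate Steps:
$C{\left(V \right)} = 23 + V$
$L = \frac{79}{101}$ ($L = \left(-158\right) \left(- \frac{1}{202}\right) = \frac{79}{101} \approx 0.78218$)
$\sqrt{L + C{\left(j{\left(-1 \right)} \right)}} = \sqrt{\frac{79}{101} + \left(23 - 1\right)} = \sqrt{\frac{79}{101} + 22} = \sqrt{\frac{2301}{101}} = \frac{\sqrt{232401}}{101}$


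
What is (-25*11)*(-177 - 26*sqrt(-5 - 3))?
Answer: 48675 + 14300*I*sqrt(2) ≈ 48675.0 + 20223.0*I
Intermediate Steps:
(-25*11)*(-177 - 26*sqrt(-5 - 3)) = -275*(-177 - 52*I*sqrt(2)) = 48675 + 14300*I*sqrt(2)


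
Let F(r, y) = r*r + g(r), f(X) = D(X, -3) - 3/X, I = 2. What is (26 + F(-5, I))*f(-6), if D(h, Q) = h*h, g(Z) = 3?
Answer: 1971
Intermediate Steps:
D(h, Q) = h²
f(X) = X² - 3/X
F(r, y) = 3 + r² (F(r, y) = r*r + 3 = r² + 3 = 3 + r²)
(26 + F(-5, I))*f(-6) = (26 + (3 + (-5)²))*((-3 + (-6)³)/(-6)) = (26 + (3 + 25))*(-(-3 - 216)/6) = (26 + 28)*(-⅙*(-219)) = 54*(73/2) = 1971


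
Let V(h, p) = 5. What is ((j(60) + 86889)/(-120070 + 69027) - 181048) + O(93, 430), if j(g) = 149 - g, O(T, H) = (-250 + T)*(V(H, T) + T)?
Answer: -10026667640/51043 ≈ -1.9644e+5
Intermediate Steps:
O(T, H) = (-250 + T)*(5 + T)
((j(60) + 86889)/(-120070 + 69027) - 181048) + O(93, 430) = (((149 - 1*60) + 86889)/(-120070 + 69027) - 181048) + (-1250 + 93² - 245*93) = (((149 - 60) + 86889)/(-51043) - 181048) + (-1250 + 8649 - 22785) = ((89 + 86889)*(-1/51043) - 181048) - 15386 = (86978*(-1/51043) - 181048) - 15386 = (-86978/51043 - 181048) - 15386 = -9241320042/51043 - 15386 = -10026667640/51043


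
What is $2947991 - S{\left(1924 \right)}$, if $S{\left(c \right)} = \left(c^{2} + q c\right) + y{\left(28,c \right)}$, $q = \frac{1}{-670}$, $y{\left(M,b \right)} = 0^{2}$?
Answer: $- \frac{252517013}{335} \approx -7.5378 \cdot 10^{5}$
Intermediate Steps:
$y{\left(M,b \right)} = 0$
$q = - \frac{1}{670} \approx -0.0014925$
$S{\left(c \right)} = c^{2} - \frac{c}{670}$ ($S{\left(c \right)} = \left(c^{2} - \frac{c}{670}\right) + 0 = c^{2} - \frac{c}{670}$)
$2947991 - S{\left(1924 \right)} = 2947991 - 1924 \left(- \frac{1}{670} + 1924\right) = 2947991 - 1924 \cdot \frac{1289079}{670} = 2947991 - \frac{1240093998}{335} = - \frac{252517013}{335}$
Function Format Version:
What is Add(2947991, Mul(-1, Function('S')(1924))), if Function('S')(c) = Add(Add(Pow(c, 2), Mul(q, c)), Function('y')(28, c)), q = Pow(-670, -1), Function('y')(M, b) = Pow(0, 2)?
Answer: Rational(-252517013, 335) ≈ -7.5378e+5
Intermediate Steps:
Function('y')(M, b) = 0
q = Rational(-1, 670) ≈ -0.0014925
Function('S')(c) = Add(Pow(c, 2), Mul(Rational(-1, 670), c)) (Function('S')(c) = Add(Add(Pow(c, 2), Mul(Rational(-1, 670), c)), 0) = Add(Pow(c, 2), Mul(Rational(-1, 670), c)))
Add(2947991, Mul(-1, Function('S')(1924))) = Add(2947991, Mul(-1, Mul(1924, Add(Rational(-1, 670), 1924)))) = Add(2947991, Mul(-1, Mul(1924, Rational(1289079, 670)))) = Add(2947991, Mul(-1, Rational(1240093998, 335))) = Add(2947991, Rational(-1240093998, 335)) = Rational(-252517013, 335)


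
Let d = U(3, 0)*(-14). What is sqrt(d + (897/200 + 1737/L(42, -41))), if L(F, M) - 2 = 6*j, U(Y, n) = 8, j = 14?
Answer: I*sqrt(64579894)/860 ≈ 9.3444*I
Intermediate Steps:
L(F, M) = 86 (L(F, M) = 2 + 6*14 = 2 + 84 = 86)
d = -112 (d = 8*(-14) = -112)
sqrt(d + (897/200 + 1737/L(42, -41))) = sqrt(-112 + (897/200 + 1737/86)) = sqrt(-112 + 212271/8600) = sqrt(-750929/8600) = I*sqrt(64579894)/860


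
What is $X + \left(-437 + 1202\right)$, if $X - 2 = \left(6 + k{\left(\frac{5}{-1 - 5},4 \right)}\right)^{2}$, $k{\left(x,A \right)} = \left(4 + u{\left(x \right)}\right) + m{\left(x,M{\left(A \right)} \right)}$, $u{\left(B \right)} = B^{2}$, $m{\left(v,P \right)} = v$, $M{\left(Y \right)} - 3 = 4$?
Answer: $\frac{1120057}{1296} \approx 864.24$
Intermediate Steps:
$M{\left(Y \right)} = 7$ ($M{\left(Y \right)} = 3 + 4 = 7$)
$k{\left(x,A \right)} = 4 + x + x^{2}$ ($k{\left(x,A \right)} = \left(4 + x^{2}\right) + x = 4 + x + x^{2}$)
$X = \frac{128617}{1296}$ ($X = 2 + \left(6 + \left(4 + \frac{5}{-1 - 5} + \left(\frac{5}{-1 - 5}\right)^{2}\right)\right)^{2} = 2 + \left(6 + \left(4 + \frac{5}{-6} + \left(\frac{5}{-6}\right)^{2}\right)\right)^{2} = 2 + \left(6 + \left(4 + 5 \left(- \frac{1}{6}\right) + \left(5 \left(- \frac{1}{6}\right)\right)^{2}\right)\right)^{2} = 2 + \left(6 + \left(4 - \frac{5}{6} + \left(- \frac{5}{6}\right)^{2}\right)\right)^{2} = 2 + \left(6 + \left(4 - \frac{5}{6} + \frac{25}{36}\right)\right)^{2} = 2 + \left(6 + \frac{139}{36}\right)^{2} = 2 + \left(\frac{355}{36}\right)^{2} = 2 + \frac{126025}{1296} = \frac{128617}{1296} \approx 99.241$)
$X + \left(-437 + 1202\right) = \frac{128617}{1296} + \left(-437 + 1202\right) = \frac{128617}{1296} + 765 = \frac{1120057}{1296}$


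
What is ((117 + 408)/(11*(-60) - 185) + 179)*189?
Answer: 5697594/169 ≈ 33714.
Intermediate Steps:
((117 + 408)/(11*(-60) - 185) + 179)*189 = (525/(-660 - 185) + 179)*189 = (525/(-845) + 179)*189 = (525*(-1/845) + 179)*189 = (-105/169 + 179)*189 = (30146/169)*189 = 5697594/169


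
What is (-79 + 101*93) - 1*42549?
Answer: -33235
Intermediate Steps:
(-79 + 101*93) - 1*42549 = (-79 + 9393) - 42549 = 9314 - 42549 = -33235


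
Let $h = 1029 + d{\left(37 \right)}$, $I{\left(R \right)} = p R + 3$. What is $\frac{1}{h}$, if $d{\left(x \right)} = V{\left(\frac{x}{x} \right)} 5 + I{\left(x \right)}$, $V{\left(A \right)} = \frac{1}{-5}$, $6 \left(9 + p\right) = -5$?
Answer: $\frac{6}{4003} \approx 0.0014989$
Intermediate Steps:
$p = - \frac{59}{6}$ ($p = -9 + \frac{1}{6} \left(-5\right) = -9 - \frac{5}{6} = - \frac{59}{6} \approx -9.8333$)
$I{\left(R \right)} = 3 - \frac{59 R}{6}$ ($I{\left(R \right)} = - \frac{59 R}{6} + 3 = 3 - \frac{59 R}{6}$)
$V{\left(A \right)} = - \frac{1}{5}$
$d{\left(x \right)} = 2 - \frac{59 x}{6}$ ($d{\left(x \right)} = \left(- \frac{1}{5}\right) 5 - \left(-3 + \frac{59 x}{6}\right) = -1 - \left(-3 + \frac{59 x}{6}\right) = 2 - \frac{59 x}{6}$)
$h = \frac{4003}{6}$ ($h = 1029 + \left(2 - \frac{2183}{6}\right) = 1029 - \frac{2171}{6} = \frac{4003}{6} \approx 667.17$)
$\frac{1}{h} = \frac{1}{\frac{4003}{6}} = \frac{6}{4003}$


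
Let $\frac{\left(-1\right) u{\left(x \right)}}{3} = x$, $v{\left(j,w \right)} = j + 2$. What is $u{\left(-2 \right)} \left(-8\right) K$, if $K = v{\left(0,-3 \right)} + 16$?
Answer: $-864$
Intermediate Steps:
$v{\left(j,w \right)} = 2 + j$
$u{\left(x \right)} = - 3 x$
$K = 18$ ($K = \left(2 + 0\right) + 16 = 2 + 16 = 18$)
$u{\left(-2 \right)} \left(-8\right) K = \left(-3\right) \left(-2\right) \left(-8\right) 18 = 6 \left(-8\right) 18 = \left(-48\right) 18 = -864$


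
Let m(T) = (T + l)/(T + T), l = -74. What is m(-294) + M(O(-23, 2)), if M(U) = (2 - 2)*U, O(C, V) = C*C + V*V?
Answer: 92/147 ≈ 0.62585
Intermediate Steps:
O(C, V) = C**2 + V**2
M(U) = 0 (M(U) = 0*U = 0)
m(T) = (-74 + T)/(2*T) (m(T) = (T - 74)/(T + T) = (-74 + T)/((2*T)) = (-74 + T)*(1/(2*T)) = (-74 + T)/(2*T))
m(-294) + M(O(-23, 2)) = (1/2)*(-74 - 294)/(-294) + 0 = (1/2)*(-1/294)*(-368) + 0 = 92/147 + 0 = 92/147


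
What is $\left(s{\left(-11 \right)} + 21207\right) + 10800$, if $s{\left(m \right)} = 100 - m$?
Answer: $32118$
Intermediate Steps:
$\left(s{\left(-11 \right)} + 21207\right) + 10800 = \left(\left(100 - -11\right) + 21207\right) + 10800 = \left(\left(100 + 11\right) + 21207\right) + 10800 = \left(111 + 21207\right) + 10800 = 21318 + 10800 = 32118$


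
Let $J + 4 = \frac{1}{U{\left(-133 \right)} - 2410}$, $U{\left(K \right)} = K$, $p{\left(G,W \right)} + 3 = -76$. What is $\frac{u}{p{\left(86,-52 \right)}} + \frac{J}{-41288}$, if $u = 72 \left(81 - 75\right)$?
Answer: $- \frac{45357202221}{8294635336} \approx -5.4683$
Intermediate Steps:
$p{\left(G,W \right)} = -79$ ($p{\left(G,W \right)} = -3 - 76 = -79$)
$J = - \frac{10173}{2543}$ ($J = -4 + \frac{1}{-133 - 2410} = -4 + \frac{1}{-2543} = -4 - \frac{1}{2543} = - \frac{10173}{2543} \approx -4.0004$)
$u = 432$ ($u = 72 \cdot 6 = 432$)
$\frac{u}{p{\left(86,-52 \right)}} + \frac{J}{-41288} = \frac{432}{-79} - \frac{10173}{2543 \left(-41288\right)} = 432 \left(- \frac{1}{79}\right) - - \frac{10173}{104995384} = - \frac{432}{79} + \frac{10173}{104995384} = - \frac{45357202221}{8294635336}$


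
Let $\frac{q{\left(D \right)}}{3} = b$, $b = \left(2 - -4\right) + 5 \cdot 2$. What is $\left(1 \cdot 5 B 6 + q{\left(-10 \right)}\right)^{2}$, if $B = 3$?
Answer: $19044$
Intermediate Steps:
$b = 16$ ($b = \left(2 + 4\right) + 10 = 6 + 10 = 16$)
$q{\left(D \right)} = 48$ ($q{\left(D \right)} = 3 \cdot 16 = 48$)
$\left(1 \cdot 5 B 6 + q{\left(-10 \right)}\right)^{2} = \left(1 \cdot 5 \cdot 3 \cdot 6 + 48\right)^{2} = \left(1 \cdot 15 \cdot 6 + 48\right)^{2} = \left(15 \cdot 6 + 48\right)^{2} = \left(90 + 48\right)^{2} = 138^{2} = 19044$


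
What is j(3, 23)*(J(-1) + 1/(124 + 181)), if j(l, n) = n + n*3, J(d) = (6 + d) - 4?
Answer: 28152/305 ≈ 92.302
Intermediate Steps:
J(d) = 2 + d
j(l, n) = 4*n (j(l, n) = n + 3*n = 4*n)
j(3, 23)*(J(-1) + 1/(124 + 181)) = (4*23)*((2 - 1) + 1/(124 + 181)) = 92*(1 + 1/305) = 92*(306/305) = 28152/305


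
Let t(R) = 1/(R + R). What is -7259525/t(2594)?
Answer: -37662415700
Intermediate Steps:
t(R) = 1/(2*R)
-7259525/t(2594) = -7259525/((½)/2594) = -7259525/((½)*(1/2594)) = -7259525/1/5188 = -7259525*5188 = -37662415700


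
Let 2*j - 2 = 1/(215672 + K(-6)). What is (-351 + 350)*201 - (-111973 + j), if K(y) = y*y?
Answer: 48219797735/431416 ≈ 1.1177e+5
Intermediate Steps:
K(y) = y²
j = 431417/431416 (j = 1 + 1/(2*(215672 + (-6)²)) = 1 + 1/(2*(215672 + 36)) = 1 + (½)/215708 = 1 + (½)*(1/215708) = 1 + 1/431416 = 431417/431416 ≈ 1.0000)
(-351 + 350)*201 - (-111973 + j) = (-351 + 350)*201 - (-111973 + 431417/431416) = -1*201 - 1*(-48306512351/431416) = -201 + 48306512351/431416 = 48219797735/431416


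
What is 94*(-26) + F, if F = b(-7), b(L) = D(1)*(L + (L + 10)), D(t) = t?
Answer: -2448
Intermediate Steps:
b(L) = 10 + 2*L (b(L) = 1*(L + (L + 10)) = 1*(L + (10 + L)) = 1*(10 + 2*L) = 10 + 2*L)
F = -4 (F = 10 + 2*(-7) = 10 - 14 = -4)
94*(-26) + F = 94*(-26) - 4 = -2444 - 4 = -2448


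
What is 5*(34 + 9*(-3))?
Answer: 35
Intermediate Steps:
5*(34 + 9*(-3)) = 5*(34 - 27) = 5*7 = 35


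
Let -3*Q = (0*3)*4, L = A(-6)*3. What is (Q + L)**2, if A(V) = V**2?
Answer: 11664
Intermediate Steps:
L = 108 (L = (-6)**2*3 = 36*3 = 108)
Q = 0 (Q = -0*3*4/3 = -0*4 = -1/3*0 = 0)
(Q + L)**2 = (0 + 108)**2 = 108**2 = 11664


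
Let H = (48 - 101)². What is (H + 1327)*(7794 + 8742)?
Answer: 68392896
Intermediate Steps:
H = 2809 (H = (-53)² = 2809)
(H + 1327)*(7794 + 8742) = (2809 + 1327)*(7794 + 8742) = 4136*16536 = 68392896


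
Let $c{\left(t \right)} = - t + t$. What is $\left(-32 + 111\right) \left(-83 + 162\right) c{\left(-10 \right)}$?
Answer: $0$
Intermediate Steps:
$c{\left(t \right)} = 0$
$\left(-32 + 111\right) \left(-83 + 162\right) c{\left(-10 \right)} = \left(-32 + 111\right) \left(-83 + 162\right) 0 = 79 \cdot 79 \cdot 0 = 6241 \cdot 0 = 0$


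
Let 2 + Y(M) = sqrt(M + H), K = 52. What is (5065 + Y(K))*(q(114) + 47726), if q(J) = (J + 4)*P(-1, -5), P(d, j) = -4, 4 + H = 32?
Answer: 239247002 + 189016*sqrt(5) ≈ 2.3967e+8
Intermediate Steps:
H = 28 (H = -4 + 32 = 28)
q(J) = -16 - 4*J (q(J) = (J + 4)*(-4) = (4 + J)*(-4) = -16 - 4*J)
Y(M) = -2 + sqrt(28 + M) (Y(M) = -2 + sqrt(M + 28) = -2 + sqrt(28 + M))
(5065 + Y(K))*(q(114) + 47726) = (5065 + (-2 + sqrt(28 + 52)))*((-16 - 4*114) + 47726) = (5065 + (-2 + sqrt(80)))*((-16 - 456) + 47726) = (5065 + (-2 + 4*sqrt(5)))*(-472 + 47726) = (5063 + 4*sqrt(5))*47254 = 239247002 + 189016*sqrt(5)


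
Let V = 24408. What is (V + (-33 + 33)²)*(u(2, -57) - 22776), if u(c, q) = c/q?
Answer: -10562431824/19 ≈ -5.5592e+8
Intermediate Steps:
(V + (-33 + 33)²)*(u(2, -57) - 22776) = (24408 + (-33 + 33)²)*(2/(-57) - 22776) = (24408 + 0²)*(2*(-1/57) - 22776) = (24408 + 0)*(-2/57 - 22776) = 24408*(-1298234/57) = -10562431824/19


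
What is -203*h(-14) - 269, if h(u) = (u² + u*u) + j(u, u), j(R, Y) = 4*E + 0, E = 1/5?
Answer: -400037/5 ≈ -80007.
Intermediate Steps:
E = ⅕ ≈ 0.20000
j(R, Y) = ⅘ (j(R, Y) = 4*(⅕) + 0 = ⅘ + 0 = ⅘)
h(u) = ⅘ + 2*u² (h(u) = (u² + u*u) + ⅘ = (u² + u²) + ⅘ = 2*u² + ⅘ = ⅘ + 2*u²)
-203*h(-14) - 269 = -203*(⅘ + 2*(-14)²) - 269 = -203*(⅘ + 2*196) - 269 = -203*(⅘ + 392) - 269 = -203*1964/5 - 269 = -398692/5 - 269 = -400037/5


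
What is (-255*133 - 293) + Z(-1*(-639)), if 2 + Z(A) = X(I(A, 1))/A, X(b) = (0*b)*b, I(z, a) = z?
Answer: -34210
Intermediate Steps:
X(b) = 0 (X(b) = 0*b = 0)
Z(A) = -2 (Z(A) = -2 + 0/A = -2 + 0 = -2)
(-255*133 - 293) + Z(-1*(-639)) = (-255*133 - 293) - 2 = (-33915 - 293) - 2 = -34208 - 2 = -34210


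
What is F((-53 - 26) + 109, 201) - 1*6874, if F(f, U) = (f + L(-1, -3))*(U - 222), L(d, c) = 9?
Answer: -7693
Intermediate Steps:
F(f, U) = (-222 + U)*(9 + f) (F(f, U) = (f + 9)*(U - 222) = (9 + f)*(-222 + U) = (-222 + U)*(9 + f))
F((-53 - 26) + 109, 201) - 1*6874 = (-1998 - 222*((-53 - 26) + 109) + 9*201 + 201*((-53 - 26) + 109)) - 1*6874 = (-1998 - 222*(-79 + 109) + 1809 + 201*(-79 + 109)) - 6874 = (-1998 - 222*30 + 1809 + 201*30) - 6874 = (-1998 - 6660 + 1809 + 6030) - 6874 = -819 - 6874 = -7693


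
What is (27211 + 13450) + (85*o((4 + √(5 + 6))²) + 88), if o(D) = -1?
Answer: 40664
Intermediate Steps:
(27211 + 13450) + (85*o((4 + √(5 + 6))²) + 88) = (27211 + 13450) + (85*(-1) + 88) = 40661 + (-85 + 88) = 40661 + 3 = 40664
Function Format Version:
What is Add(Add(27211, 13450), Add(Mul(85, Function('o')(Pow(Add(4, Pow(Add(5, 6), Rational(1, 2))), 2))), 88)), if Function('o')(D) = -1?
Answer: 40664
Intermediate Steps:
Add(Add(27211, 13450), Add(Mul(85, Function('o')(Pow(Add(4, Pow(Add(5, 6), Rational(1, 2))), 2))), 88)) = Add(Add(27211, 13450), Add(Mul(85, -1), 88)) = Add(40661, Add(-85, 88)) = Add(40661, 3) = 40664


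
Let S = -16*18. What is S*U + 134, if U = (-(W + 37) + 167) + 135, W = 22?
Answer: -69850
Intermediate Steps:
S = -288
U = 243 (U = (-(22 + 37) + 167) + 135 = (-1*59 + 167) + 135 = (-59 + 167) + 135 = 108 + 135 = 243)
S*U + 134 = -288*243 + 134 = -69984 + 134 = -69850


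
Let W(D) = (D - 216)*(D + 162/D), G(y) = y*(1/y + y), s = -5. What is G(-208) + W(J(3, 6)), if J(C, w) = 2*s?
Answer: 245931/5 ≈ 49186.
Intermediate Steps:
G(y) = y*(y + 1/y) (G(y) = y*(1/y + y) = y*(y + 1/y))
J(C, w) = -10 (J(C, w) = 2*(-5) = -10)
W(D) = (-216 + D)*(D + 162/D)
G(-208) + W(J(3, 6)) = (1 + (-208)²) + (162 + (-10)² - 34992/(-10) - 216*(-10)) = (1 + 43264) + (162 + 100 - 34992*(-⅒) + 2160) = 43265 + (162 + 100 + 17496/5 + 2160) = 43265 + 29606/5 = 245931/5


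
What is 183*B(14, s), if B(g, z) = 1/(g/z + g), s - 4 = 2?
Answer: 549/49 ≈ 11.204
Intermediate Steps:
s = 6 (s = 4 + 2 = 6)
B(g, z) = 1/(g + g/z)
183*B(14, s) = 183*(6/(14*(1 + 6))) = 183*(6*(1/14)/7) = 183*(6*(1/14)*(⅐)) = 183*(3/49) = 549/49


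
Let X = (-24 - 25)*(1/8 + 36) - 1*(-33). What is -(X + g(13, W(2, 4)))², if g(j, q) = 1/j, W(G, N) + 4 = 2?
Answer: -32635506409/10816 ≈ -3.0173e+6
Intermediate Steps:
W(G, N) = -2 (W(G, N) = -4 + 2 = -2)
X = -13897/8 (X = -49*(⅛ + 36) + 33 = -49*289/8 + 33 = -14161/8 + 33 = -13897/8 ≈ -1737.1)
-(X + g(13, W(2, 4)))² = -(-13897/8 + 1/13)² = -(-180653/104)² = -1*32635506409/10816 = -32635506409/10816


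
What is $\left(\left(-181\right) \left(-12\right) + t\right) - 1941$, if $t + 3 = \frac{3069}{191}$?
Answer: $\frac{46617}{191} \approx 244.07$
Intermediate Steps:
$t = \frac{2496}{191}$ ($t = -3 + \frac{3069}{191} = \frac{2496}{191} \approx 13.068$)
$\left(\left(-181\right) \left(-12\right) + t\right) - 1941 = \left(\left(-181\right) \left(-12\right) + \frac{2496}{191}\right) - 1941 = \left(2172 + \frac{2496}{191}\right) - 1941 = \frac{417348}{191} - 1941 = \frac{46617}{191}$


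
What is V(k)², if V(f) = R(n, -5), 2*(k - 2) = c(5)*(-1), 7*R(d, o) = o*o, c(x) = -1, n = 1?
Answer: 625/49 ≈ 12.755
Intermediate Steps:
R(d, o) = o²/7 (R(d, o) = (o*o)/7 = o²/7)
k = 5/2 (k = 2 + (-1*(-1))/2 = 2 + (½)*1 = 2 + ½ = 5/2 ≈ 2.5000)
V(f) = 25/7 (V(f) = (⅐)*(-5)² = (⅐)*25 = 25/7)
V(k)² = (25/7)² = 625/49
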